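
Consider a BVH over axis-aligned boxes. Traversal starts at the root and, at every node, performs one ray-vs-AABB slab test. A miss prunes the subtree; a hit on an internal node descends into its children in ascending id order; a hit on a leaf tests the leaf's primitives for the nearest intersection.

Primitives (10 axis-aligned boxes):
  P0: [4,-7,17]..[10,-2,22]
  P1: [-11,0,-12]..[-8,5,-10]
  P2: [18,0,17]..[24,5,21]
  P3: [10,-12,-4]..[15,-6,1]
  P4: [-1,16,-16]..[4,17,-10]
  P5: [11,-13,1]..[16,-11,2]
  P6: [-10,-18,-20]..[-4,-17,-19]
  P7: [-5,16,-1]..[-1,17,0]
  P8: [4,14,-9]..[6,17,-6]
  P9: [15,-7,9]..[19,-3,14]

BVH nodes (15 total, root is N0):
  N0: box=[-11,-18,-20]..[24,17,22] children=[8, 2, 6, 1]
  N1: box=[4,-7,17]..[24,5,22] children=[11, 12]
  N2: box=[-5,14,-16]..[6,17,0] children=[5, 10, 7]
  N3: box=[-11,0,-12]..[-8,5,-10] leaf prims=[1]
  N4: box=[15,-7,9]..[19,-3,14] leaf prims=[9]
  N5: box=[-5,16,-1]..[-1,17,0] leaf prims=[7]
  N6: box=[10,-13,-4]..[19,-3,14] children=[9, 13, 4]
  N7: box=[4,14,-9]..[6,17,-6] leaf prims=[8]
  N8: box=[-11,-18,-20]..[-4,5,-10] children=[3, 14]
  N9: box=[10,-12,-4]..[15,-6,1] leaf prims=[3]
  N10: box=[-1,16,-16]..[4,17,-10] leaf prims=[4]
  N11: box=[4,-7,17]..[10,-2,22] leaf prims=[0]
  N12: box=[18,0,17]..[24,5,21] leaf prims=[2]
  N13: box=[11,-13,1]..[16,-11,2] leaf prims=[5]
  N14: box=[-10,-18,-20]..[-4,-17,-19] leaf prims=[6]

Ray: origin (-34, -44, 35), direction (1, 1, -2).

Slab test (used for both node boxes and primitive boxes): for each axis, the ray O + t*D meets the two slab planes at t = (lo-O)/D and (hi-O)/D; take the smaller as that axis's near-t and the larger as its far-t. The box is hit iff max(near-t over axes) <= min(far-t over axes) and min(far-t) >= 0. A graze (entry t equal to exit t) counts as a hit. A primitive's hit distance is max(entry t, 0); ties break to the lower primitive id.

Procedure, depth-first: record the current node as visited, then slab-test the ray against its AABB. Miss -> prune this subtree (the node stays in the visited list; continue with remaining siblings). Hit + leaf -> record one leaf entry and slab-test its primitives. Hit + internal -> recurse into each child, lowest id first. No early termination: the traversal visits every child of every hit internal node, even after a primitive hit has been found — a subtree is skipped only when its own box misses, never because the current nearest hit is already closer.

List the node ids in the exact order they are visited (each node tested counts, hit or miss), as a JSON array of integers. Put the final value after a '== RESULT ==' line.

Trace the traversal:
N0 x:[23,58] y:[26,61] z:[13/2,55/2] -> hit [26,55/2], descend [1, 2, 6, 8]
  N1 x:[38,58] y:[37,49] z:[13/2,9] -> miss, prune
  N2 x:[29,40] y:[58,61] z:[35/2,51/2] -> miss, prune
  N6 x:[44,53] y:[31,41] z:[21/2,39/2] -> miss, prune
  N8 x:[23,30] y:[26,49] z:[45/2,55/2] -> hit [26,55/2], descend [3, 14]
    N3 x:[23,26] y:[44,49] z:[45/2,47/2] -> miss, prune
    N14 x:[24,30] y:[26,27] z:[27,55/2] -> hit [27,27] leaf, test {P6@t=27}

Summary -> nodes [0, 1, 2, 6, 8, 3, 14]; box-tests=7; leaf-entries=1; first=P6

== RESULT ==
[0, 1, 2, 6, 8, 3, 14]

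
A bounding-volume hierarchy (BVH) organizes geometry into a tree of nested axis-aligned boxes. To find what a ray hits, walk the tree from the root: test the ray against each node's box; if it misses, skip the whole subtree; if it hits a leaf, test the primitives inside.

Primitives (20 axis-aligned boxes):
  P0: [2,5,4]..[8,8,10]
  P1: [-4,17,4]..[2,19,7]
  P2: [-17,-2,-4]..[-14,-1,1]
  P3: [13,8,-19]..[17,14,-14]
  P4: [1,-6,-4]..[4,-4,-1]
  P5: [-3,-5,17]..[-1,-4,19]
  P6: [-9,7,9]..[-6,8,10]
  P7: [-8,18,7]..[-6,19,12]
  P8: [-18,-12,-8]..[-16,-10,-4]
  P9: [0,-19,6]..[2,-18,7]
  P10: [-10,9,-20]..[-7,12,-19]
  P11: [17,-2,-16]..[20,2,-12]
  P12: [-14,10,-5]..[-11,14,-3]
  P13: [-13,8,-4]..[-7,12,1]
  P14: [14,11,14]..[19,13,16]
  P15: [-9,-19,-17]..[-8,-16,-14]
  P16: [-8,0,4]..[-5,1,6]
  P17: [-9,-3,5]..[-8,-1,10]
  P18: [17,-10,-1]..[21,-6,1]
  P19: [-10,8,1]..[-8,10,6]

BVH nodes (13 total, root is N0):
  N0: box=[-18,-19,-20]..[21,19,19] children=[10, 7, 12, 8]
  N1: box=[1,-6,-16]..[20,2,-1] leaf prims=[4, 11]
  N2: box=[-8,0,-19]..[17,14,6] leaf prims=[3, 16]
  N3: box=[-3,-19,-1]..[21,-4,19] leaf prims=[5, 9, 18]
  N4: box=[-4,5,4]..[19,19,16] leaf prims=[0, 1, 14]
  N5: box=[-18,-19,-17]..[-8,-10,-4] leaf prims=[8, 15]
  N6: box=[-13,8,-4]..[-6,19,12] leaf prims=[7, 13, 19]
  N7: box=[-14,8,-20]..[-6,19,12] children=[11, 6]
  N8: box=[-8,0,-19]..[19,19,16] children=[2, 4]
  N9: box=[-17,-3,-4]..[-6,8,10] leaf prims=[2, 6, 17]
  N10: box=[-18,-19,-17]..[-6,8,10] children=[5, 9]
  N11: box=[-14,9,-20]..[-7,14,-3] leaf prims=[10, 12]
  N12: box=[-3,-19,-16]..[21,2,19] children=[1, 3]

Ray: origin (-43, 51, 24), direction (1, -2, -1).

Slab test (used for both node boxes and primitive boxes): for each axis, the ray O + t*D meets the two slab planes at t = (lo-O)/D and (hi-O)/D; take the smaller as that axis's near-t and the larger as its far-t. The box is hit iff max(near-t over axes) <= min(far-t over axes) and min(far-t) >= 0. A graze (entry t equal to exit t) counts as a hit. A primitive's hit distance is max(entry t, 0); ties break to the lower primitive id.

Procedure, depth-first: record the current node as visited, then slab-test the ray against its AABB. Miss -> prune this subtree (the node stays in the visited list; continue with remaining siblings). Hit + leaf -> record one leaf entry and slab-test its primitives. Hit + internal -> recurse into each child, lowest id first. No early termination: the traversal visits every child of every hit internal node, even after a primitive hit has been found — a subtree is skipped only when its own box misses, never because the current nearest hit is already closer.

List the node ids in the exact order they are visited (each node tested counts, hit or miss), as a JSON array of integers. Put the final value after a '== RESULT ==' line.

Traverse from the root:
N0 x:[25,64] y:[16,35] z:[5,44] -> hit [25,35], descend [7, 8, 10, 12]
  N7 x:[29,37] y:[16,43/2] z:[12,44] -> miss, prune
  N8 x:[35,62] y:[16,51/2] z:[8,43] -> miss, prune
  N10 x:[25,37] y:[43/2,35] z:[14,41] -> hit [25,35], descend [5, 9]
    N5 x:[25,35] y:[61/2,35] z:[28,41] -> hit [61/2,35] leaf, test {P8(miss), P15(miss)}
    N9 x:[26,37] y:[43/2,27] z:[14,28] -> hit [26,27] leaf, test {P2@t=26, P6(miss), P17(miss)}
  N12 x:[40,64] y:[49/2,35] z:[5,40] -> miss, prune

Visited [0, 7, 8, 10, 5, 9, 12]. Tests: 7 box, 2 leaf. Nearest: P2.

== RESULT ==
[0, 7, 8, 10, 5, 9, 12]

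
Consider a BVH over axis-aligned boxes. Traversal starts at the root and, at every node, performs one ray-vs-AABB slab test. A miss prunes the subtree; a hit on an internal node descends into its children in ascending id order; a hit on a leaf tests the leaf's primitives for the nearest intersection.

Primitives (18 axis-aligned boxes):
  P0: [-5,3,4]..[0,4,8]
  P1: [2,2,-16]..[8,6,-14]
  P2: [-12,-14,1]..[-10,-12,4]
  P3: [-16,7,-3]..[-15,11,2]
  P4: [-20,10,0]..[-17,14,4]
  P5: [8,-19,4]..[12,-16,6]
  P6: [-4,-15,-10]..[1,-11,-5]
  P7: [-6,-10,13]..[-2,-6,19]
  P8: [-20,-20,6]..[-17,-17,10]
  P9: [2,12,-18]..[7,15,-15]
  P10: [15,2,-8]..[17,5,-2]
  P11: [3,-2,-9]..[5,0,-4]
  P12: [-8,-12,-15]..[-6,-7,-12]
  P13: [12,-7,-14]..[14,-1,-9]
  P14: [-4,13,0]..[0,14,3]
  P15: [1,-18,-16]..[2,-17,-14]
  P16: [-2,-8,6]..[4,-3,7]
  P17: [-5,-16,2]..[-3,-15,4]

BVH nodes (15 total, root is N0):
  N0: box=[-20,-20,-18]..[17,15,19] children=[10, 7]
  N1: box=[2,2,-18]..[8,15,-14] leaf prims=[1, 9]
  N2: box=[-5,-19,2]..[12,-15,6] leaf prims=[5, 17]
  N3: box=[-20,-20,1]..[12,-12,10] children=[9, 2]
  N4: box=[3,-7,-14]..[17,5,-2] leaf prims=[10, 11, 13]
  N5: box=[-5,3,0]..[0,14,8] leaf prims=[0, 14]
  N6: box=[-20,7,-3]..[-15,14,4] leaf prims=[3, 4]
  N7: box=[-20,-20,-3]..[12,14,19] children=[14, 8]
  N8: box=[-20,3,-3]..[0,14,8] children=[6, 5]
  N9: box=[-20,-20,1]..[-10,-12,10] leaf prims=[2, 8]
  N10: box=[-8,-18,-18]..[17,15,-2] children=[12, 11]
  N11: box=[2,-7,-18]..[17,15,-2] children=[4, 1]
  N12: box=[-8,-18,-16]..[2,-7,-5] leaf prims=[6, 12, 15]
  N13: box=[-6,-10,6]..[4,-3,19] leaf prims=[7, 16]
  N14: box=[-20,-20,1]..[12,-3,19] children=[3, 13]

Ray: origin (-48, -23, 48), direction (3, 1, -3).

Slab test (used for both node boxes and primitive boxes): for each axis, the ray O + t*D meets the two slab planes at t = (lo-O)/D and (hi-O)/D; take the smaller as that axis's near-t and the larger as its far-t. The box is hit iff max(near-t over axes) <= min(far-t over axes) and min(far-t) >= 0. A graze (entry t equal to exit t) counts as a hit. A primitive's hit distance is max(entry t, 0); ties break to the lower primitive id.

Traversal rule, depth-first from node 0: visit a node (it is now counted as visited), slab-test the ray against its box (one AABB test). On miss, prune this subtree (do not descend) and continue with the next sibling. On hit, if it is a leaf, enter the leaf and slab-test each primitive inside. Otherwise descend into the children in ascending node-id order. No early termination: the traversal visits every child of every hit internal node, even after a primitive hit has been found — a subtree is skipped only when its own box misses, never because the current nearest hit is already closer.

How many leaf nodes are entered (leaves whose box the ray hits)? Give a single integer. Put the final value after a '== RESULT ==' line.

Traverse from the root:
N0 x:[28/3,65/3] y:[3,38] z:[29/3,22] -> hit [29/3,65/3], descend [7, 10]
  N7 x:[28/3,20] y:[3,37] z:[29/3,17] -> hit [29/3,17], descend [8, 14]
    N8 x:[28/3,16] y:[26,37] z:[40/3,17] -> miss, prune
    N14 x:[28/3,20] y:[3,20] z:[29/3,47/3] -> hit [29/3,47/3], descend [3, 13]
      N3 x:[28/3,20] y:[3,11] z:[38/3,47/3] -> miss, prune
      N13 x:[14,52/3] y:[13,20] z:[29/3,14] -> hit [14,14] leaf, test {P7(miss), P16(miss)}
  N10 x:[40/3,65/3] y:[5,38] z:[50/3,22] -> hit [50/3,65/3], descend [11, 12]
    N11 x:[50/3,65/3] y:[16,38] z:[50/3,22] -> hit [50/3,65/3], descend [1, 4]
      N1 x:[50/3,56/3] y:[25,38] z:[62/3,22] -> miss, prune
      N4 x:[17,65/3] y:[16,28] z:[50/3,62/3] -> hit [17,62/3] leaf, test {P10(miss), P11(miss), P13@t=20}
    N12 x:[40/3,50/3] y:[5,16] z:[53/3,64/3] -> miss, prune

11 AABB tests over nodes [0, 7, 8, 14, 3, 13, 10, 11, 1, 4, 12]; 2 leaves entered; closest P13.

== RESULT ==
2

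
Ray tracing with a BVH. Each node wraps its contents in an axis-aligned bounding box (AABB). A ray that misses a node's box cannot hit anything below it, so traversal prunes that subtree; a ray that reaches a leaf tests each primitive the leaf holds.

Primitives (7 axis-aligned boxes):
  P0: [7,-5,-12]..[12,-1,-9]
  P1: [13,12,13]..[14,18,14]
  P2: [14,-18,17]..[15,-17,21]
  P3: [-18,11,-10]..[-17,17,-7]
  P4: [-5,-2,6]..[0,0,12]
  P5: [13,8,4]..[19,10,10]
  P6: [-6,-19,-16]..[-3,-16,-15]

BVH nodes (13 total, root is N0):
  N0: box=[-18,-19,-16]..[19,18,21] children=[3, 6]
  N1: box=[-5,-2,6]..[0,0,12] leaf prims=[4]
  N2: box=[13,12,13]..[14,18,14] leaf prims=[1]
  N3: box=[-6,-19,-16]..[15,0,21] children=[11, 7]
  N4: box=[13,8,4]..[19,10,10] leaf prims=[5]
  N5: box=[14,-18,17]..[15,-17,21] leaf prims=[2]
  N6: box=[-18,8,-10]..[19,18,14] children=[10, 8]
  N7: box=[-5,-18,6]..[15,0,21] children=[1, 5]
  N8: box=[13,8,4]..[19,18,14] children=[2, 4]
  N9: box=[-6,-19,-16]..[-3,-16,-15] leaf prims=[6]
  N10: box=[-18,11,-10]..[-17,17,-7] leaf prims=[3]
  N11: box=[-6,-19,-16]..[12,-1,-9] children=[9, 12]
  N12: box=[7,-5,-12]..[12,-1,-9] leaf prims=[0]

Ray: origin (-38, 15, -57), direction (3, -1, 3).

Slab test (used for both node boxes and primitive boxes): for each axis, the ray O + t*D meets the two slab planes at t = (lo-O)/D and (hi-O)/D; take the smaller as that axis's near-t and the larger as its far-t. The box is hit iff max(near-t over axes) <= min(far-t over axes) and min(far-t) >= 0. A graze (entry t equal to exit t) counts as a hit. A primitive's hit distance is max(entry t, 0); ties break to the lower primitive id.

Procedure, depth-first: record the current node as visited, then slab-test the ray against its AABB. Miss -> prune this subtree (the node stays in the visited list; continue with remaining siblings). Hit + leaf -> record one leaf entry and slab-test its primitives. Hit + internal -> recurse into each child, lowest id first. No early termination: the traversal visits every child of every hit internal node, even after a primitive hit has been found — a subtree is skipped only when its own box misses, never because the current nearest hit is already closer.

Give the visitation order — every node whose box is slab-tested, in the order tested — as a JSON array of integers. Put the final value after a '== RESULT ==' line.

Walk:
N0 x:[20/3,19] y:[-3,34] z:[41/3,26] -> hit [41/3,19], descend [3, 6]
  N3 x:[32/3,53/3] y:[15,34] z:[41/3,26] -> hit [15,53/3], descend [7, 11]
    N7 x:[11,53/3] y:[15,33] z:[21,26] -> miss, prune
    N11 x:[32/3,50/3] y:[16,34] z:[41/3,16] -> hit [16,16], descend [9, 12]
      N9 x:[32/3,35/3] y:[31,34] z:[41/3,14] -> miss, prune
      N12 x:[15,50/3] y:[16,20] z:[15,16] -> hit [16,16] leaf, test {P0@t=16}
  N6 x:[20/3,19] y:[-3,7] z:[47/3,71/3] -> miss, prune

Visited [0, 3, 7, 11, 9, 12, 6]. Tests: 7 box, 1 leaf. Nearest: P0.

== RESULT ==
[0, 3, 7, 11, 9, 12, 6]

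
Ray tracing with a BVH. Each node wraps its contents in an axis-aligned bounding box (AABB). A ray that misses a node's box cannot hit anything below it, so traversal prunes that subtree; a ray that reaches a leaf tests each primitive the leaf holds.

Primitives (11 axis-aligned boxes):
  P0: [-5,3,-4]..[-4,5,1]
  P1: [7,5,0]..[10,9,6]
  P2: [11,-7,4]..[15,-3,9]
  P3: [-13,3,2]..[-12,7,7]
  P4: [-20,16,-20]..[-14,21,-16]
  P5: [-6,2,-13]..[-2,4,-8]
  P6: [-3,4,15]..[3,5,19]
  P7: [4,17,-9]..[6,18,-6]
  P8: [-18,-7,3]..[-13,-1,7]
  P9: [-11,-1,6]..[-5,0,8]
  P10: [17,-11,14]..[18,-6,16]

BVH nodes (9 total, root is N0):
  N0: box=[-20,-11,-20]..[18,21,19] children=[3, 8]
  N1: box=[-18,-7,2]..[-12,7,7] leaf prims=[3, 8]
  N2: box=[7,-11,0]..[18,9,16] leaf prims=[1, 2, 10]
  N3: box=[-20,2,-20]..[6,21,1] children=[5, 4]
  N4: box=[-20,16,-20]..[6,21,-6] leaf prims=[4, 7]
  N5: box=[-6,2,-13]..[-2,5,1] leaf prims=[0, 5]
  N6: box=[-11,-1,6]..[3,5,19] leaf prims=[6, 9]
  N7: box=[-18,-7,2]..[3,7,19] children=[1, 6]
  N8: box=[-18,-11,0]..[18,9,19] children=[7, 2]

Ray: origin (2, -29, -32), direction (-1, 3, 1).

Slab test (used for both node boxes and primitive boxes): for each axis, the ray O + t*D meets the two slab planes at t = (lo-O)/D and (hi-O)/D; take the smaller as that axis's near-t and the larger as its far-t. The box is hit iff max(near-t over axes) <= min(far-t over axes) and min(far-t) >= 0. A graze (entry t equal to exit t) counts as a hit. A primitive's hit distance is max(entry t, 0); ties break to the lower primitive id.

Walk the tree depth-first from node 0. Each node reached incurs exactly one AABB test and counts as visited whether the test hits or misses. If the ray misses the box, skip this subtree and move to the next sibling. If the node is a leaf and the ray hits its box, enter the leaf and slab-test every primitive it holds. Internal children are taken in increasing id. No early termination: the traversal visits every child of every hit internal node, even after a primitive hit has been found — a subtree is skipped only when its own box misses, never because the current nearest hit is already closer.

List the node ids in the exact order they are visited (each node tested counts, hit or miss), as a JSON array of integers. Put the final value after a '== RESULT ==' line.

Traverse from the root:
N0 x:[-16,22] y:[6,50/3] z:[12,51] -> hit [12,50/3], descend [3, 8]
  N3 x:[-4,22] y:[31/3,50/3] z:[12,33] -> hit [12,50/3], descend [4, 5]
    N4 x:[-4,22] y:[15,50/3] z:[12,26] -> hit [15,50/3] leaf, test {P4@t=16, P7(miss)}
    N5 x:[4,8] y:[31/3,34/3] z:[19,33] -> miss, prune
  N8 x:[-16,20] y:[6,38/3] z:[32,51] -> miss, prune

5 AABB tests over nodes [0, 3, 4, 5, 8]; 1 leaf entered; closest P4.

== RESULT ==
[0, 3, 4, 5, 8]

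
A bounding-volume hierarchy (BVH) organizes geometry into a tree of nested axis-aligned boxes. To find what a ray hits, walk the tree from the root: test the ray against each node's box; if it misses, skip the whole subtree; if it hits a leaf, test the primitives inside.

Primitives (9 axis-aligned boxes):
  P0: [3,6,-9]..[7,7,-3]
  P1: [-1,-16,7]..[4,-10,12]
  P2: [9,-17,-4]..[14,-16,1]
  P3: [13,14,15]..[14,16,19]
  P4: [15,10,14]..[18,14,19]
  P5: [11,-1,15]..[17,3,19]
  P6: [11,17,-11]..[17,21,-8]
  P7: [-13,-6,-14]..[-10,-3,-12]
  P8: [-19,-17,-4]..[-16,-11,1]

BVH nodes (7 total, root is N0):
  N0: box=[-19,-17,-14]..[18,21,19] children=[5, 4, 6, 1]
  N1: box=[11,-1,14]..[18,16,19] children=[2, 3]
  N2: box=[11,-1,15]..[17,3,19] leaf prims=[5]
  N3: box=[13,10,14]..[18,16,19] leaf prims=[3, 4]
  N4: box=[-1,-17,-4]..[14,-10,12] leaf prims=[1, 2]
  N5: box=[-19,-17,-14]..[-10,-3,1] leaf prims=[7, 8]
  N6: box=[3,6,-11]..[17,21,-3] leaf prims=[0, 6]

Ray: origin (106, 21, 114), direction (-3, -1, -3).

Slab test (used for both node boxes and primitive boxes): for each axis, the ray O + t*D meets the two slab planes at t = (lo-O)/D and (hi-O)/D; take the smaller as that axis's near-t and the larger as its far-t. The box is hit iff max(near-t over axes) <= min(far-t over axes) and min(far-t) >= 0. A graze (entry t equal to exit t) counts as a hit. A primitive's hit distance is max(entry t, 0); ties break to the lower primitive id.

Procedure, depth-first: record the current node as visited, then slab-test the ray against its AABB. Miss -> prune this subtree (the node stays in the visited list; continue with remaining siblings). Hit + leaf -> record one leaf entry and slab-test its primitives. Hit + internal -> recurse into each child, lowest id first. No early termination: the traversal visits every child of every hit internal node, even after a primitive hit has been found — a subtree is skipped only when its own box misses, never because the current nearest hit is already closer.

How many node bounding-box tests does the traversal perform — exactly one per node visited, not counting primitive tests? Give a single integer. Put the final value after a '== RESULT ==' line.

Trace the traversal:
N0 x:[88/3,125/3] y:[0,38] z:[95/3,128/3] -> hit [95/3,38], descend [1, 4, 5, 6]
  N1 x:[88/3,95/3] y:[5,22] z:[95/3,100/3] -> miss, prune
  N4 x:[92/3,107/3] y:[31,38] z:[34,118/3] -> hit [34,107/3] leaf, test {P1@t=34, P2(miss)}
  N5 x:[116/3,125/3] y:[24,38] z:[113/3,128/3] -> miss, prune
  N6 x:[89/3,103/3] y:[0,15] z:[39,125/3] -> miss, prune

order=[0, 1, 4, 5, 6]  |boxes|=5  |leaves|=1  hit=P1

== RESULT ==
5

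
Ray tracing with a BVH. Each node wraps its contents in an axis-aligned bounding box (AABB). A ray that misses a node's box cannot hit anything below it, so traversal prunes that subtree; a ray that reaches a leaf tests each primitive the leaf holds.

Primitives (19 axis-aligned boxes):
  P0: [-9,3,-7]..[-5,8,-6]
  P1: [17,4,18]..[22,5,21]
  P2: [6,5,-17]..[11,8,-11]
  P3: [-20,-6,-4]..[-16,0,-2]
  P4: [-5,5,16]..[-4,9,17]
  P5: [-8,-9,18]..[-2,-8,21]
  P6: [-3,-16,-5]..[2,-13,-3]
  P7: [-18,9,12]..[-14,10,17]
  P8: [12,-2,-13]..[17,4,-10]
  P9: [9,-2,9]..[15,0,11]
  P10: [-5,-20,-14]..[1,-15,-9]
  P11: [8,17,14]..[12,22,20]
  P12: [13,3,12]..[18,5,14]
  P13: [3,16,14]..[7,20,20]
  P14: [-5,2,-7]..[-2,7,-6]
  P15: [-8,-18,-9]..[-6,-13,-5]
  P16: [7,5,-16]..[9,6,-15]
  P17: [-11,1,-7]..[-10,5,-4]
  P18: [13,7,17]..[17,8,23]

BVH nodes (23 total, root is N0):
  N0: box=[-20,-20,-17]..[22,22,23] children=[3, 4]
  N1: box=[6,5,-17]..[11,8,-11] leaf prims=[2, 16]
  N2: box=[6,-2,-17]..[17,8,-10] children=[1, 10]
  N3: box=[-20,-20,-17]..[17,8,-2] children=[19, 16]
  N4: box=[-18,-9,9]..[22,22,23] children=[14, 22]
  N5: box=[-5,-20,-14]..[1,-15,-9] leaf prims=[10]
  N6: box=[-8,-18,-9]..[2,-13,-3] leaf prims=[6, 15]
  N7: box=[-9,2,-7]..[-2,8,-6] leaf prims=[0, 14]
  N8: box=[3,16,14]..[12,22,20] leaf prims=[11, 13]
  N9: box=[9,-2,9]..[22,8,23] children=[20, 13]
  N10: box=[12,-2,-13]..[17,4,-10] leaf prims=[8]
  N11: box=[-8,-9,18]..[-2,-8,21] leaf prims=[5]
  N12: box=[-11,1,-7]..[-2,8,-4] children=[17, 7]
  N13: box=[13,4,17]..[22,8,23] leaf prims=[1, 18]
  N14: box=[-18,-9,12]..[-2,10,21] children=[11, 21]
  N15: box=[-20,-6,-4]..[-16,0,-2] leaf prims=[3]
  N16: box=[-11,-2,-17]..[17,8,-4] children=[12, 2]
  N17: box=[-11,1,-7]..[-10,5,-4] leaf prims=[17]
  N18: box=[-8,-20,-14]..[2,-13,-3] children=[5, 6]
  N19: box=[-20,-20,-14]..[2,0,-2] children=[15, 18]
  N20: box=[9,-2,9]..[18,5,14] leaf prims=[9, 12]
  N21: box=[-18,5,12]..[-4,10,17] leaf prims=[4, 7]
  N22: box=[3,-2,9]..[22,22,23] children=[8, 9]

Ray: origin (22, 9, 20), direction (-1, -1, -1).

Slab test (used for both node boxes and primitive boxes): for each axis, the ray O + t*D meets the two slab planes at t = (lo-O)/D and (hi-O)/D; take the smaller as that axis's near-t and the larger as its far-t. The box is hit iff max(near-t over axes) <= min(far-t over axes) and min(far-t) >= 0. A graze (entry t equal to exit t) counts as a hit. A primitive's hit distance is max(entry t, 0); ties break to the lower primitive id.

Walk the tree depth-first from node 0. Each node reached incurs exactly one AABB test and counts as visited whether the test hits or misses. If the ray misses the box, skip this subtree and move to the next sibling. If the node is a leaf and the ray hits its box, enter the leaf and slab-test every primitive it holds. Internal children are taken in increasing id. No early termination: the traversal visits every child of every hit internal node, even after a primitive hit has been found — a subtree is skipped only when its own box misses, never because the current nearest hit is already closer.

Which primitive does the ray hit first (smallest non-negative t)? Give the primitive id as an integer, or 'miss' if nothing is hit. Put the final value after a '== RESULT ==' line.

Traverse from the root:
N0 x:[0,42] y:[-13,29] z:[-3,37] -> hit [0,29], descend [3, 4]
  N3 x:[5,42] y:[1,29] z:[22,37] -> hit [22,29], descend [16, 19]
    N16 x:[5,33] y:[1,11] z:[24,37] -> miss, prune
    N19 x:[20,42] y:[9,29] z:[22,34] -> hit [22,29], descend [15, 18]
      N15 x:[38,42] y:[9,15] z:[22,24] -> miss, prune
      N18 x:[20,30] y:[22,29] z:[23,34] -> hit [23,29], descend [5, 6]
        N5 x:[21,27] y:[24,29] z:[29,34] -> miss, prune
        N6 x:[20,30] y:[22,27] z:[23,29] -> hit [23,27] leaf, test {P6@t=23, P15(miss)}
  N4 x:[0,40] y:[-13,18] z:[-3,11] -> hit [0,11], descend [14, 22]
    N14 x:[24,40] y:[-1,18] z:[-1,8] -> miss, prune
    N22 x:[0,19] y:[-13,11] z:[-3,11] -> hit [0,11], descend [8, 9]
      N8 x:[10,19] y:[-13,-7] z:[0,6] -> miss, prune
      N9 x:[0,13] y:[1,11] z:[-3,11] -> hit [1,11], descend [13, 20]
        N13 x:[0,9] y:[1,5] z:[-3,3] -> hit [1,3] leaf, test {P1(miss), P18(miss)}
        N20 x:[4,13] y:[4,11] z:[6,11] -> hit [6,11] leaf, test {P9@t=9, P12@t=6}

order=[0, 3, 16, 19, 15, 18, 5, 6, 4, 14, 22, 8, 9, 13, 20]  |boxes|=15  |leaves|=3  hit=P12

== RESULT ==
12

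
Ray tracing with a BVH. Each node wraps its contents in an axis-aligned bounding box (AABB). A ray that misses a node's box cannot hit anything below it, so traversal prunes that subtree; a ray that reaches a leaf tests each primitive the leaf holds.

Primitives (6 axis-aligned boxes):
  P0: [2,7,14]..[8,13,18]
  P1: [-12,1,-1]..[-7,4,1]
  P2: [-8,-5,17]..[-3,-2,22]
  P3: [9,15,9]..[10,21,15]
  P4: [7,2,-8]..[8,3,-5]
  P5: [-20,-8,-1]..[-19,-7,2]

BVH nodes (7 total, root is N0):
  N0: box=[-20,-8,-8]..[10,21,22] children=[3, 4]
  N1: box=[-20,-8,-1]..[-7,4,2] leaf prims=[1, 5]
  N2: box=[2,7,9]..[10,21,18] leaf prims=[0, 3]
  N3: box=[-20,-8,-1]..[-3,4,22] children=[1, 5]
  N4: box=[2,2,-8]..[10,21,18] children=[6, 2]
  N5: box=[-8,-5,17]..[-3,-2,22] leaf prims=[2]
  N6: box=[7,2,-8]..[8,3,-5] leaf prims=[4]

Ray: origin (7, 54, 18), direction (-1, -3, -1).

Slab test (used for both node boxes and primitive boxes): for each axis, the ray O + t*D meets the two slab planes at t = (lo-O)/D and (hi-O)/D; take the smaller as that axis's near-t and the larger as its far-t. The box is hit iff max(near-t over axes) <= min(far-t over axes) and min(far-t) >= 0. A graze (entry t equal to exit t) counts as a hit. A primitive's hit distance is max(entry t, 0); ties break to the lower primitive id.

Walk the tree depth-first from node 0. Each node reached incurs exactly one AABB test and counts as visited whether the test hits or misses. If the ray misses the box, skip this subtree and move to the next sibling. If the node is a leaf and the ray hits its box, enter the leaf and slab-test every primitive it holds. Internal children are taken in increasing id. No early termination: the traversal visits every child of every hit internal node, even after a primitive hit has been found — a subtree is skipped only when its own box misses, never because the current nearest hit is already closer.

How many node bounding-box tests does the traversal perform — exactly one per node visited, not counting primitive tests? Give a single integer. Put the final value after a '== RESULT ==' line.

Trace the traversal:
N0 x:[-3,27] y:[11,62/3] z:[-4,26] -> hit [11,62/3], descend [3, 4]
  N3 x:[10,27] y:[50/3,62/3] z:[-4,19] -> hit [50/3,19], descend [1, 5]
    N1 x:[14,27] y:[50/3,62/3] z:[16,19] -> hit [50/3,19] leaf, test {P1@t=17, P5(miss)}
    N5 x:[10,15] y:[56/3,59/3] z:[-4,1] -> miss, prune
  N4 x:[-3,5] y:[11,52/3] z:[0,26] -> miss, prune

5 AABB tests over nodes [0, 3, 1, 5, 4]; 1 leaf entered; closest P1.

== RESULT ==
5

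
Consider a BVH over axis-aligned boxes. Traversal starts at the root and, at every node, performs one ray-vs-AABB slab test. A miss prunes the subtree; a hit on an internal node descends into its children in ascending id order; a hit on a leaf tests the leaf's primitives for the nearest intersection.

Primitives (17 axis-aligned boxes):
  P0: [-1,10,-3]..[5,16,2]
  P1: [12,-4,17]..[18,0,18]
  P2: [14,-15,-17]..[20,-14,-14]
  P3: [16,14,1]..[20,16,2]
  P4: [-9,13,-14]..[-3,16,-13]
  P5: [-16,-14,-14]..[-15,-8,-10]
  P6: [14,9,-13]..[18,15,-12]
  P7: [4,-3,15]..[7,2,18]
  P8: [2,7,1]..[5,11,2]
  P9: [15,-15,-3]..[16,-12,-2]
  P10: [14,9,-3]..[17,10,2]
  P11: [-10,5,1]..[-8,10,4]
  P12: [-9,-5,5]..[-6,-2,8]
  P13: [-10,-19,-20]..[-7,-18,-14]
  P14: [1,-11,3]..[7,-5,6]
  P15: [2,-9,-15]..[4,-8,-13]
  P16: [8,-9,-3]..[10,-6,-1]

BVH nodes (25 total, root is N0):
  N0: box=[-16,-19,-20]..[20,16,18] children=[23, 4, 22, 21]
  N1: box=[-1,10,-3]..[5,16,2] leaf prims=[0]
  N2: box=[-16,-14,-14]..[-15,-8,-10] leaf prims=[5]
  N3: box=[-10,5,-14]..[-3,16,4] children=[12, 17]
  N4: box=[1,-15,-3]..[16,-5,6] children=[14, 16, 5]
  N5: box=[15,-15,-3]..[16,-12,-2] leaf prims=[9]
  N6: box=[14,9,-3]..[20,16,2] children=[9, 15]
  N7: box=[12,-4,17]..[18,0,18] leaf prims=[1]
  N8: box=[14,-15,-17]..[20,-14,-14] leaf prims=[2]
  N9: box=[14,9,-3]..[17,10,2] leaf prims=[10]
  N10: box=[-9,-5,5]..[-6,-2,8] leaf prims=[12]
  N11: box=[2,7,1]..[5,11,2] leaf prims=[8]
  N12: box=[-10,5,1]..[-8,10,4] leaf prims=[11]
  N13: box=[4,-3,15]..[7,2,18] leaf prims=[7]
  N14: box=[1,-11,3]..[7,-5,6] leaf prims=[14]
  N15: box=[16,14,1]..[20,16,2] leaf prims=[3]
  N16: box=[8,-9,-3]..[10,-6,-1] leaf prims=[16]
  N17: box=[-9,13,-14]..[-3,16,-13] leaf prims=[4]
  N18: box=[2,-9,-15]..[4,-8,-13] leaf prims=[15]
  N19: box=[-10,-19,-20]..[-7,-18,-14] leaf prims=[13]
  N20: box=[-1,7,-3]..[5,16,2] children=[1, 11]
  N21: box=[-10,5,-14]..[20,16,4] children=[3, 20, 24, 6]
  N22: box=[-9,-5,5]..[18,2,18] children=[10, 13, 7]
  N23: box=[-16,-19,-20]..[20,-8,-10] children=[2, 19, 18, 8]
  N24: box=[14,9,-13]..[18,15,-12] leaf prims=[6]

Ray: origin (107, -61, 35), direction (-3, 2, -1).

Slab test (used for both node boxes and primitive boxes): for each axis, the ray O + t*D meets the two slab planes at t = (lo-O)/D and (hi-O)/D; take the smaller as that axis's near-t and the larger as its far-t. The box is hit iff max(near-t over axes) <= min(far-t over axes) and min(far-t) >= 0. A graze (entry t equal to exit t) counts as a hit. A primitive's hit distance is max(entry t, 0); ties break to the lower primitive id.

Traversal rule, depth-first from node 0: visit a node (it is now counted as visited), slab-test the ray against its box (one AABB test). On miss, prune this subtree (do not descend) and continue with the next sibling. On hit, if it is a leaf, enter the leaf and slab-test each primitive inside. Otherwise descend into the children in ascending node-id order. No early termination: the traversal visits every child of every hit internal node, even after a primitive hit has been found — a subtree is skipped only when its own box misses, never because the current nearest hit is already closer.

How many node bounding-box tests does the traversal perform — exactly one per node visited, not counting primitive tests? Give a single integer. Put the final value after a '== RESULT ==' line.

Walk:
N0 x:[29,41] y:[21,77/2] z:[17,55] -> hit [29,77/2], descend [4, 21, 22, 23]
  N4 x:[91/3,106/3] y:[23,28] z:[29,38] -> miss, prune
  N21 x:[29,39] y:[33,77/2] z:[31,49] -> hit [33,77/2], descend [3, 6, 20, 24]
    N3 x:[110/3,39] y:[33,77/2] z:[31,49] -> hit [110/3,77/2], descend [12, 17]
      N12 x:[115/3,39] y:[33,71/2] z:[31,34] -> miss, prune
      N17 x:[110/3,116/3] y:[37,77/2] z:[48,49] -> miss, prune
    N6 x:[29,31] y:[35,77/2] z:[33,38] -> miss, prune
    N20 x:[34,36] y:[34,77/2] z:[33,38] -> hit [34,36], descend [1, 11]
      N1 x:[34,36] y:[71/2,77/2] z:[33,38] -> hit [71/2,36] leaf, test {P0@t=71/2}
      N11 x:[34,35] y:[34,36] z:[33,34] -> hit [34,34] leaf, test {P8@t=34}
    N24 x:[89/3,31] y:[35,38] z:[47,48] -> miss, prune
  N22 x:[89/3,116/3] y:[28,63/2] z:[17,30] -> hit [89/3,30], descend [7, 10, 13]
    N7 x:[89/3,95/3] y:[57/2,61/2] z:[17,18] -> miss, prune
    N10 x:[113/3,116/3] y:[28,59/2] z:[27,30] -> miss, prune
    N13 x:[100/3,103/3] y:[29,63/2] z:[17,20] -> miss, prune
  N23 x:[29,41] y:[21,53/2] z:[45,55] -> miss, prune

16 AABB tests over nodes [0, 4, 21, 3, 12, 17, 6, 20, 1, 11, 24, 22, 7, 10, 13, 23]; 2 leaves entered; closest P8.

== RESULT ==
16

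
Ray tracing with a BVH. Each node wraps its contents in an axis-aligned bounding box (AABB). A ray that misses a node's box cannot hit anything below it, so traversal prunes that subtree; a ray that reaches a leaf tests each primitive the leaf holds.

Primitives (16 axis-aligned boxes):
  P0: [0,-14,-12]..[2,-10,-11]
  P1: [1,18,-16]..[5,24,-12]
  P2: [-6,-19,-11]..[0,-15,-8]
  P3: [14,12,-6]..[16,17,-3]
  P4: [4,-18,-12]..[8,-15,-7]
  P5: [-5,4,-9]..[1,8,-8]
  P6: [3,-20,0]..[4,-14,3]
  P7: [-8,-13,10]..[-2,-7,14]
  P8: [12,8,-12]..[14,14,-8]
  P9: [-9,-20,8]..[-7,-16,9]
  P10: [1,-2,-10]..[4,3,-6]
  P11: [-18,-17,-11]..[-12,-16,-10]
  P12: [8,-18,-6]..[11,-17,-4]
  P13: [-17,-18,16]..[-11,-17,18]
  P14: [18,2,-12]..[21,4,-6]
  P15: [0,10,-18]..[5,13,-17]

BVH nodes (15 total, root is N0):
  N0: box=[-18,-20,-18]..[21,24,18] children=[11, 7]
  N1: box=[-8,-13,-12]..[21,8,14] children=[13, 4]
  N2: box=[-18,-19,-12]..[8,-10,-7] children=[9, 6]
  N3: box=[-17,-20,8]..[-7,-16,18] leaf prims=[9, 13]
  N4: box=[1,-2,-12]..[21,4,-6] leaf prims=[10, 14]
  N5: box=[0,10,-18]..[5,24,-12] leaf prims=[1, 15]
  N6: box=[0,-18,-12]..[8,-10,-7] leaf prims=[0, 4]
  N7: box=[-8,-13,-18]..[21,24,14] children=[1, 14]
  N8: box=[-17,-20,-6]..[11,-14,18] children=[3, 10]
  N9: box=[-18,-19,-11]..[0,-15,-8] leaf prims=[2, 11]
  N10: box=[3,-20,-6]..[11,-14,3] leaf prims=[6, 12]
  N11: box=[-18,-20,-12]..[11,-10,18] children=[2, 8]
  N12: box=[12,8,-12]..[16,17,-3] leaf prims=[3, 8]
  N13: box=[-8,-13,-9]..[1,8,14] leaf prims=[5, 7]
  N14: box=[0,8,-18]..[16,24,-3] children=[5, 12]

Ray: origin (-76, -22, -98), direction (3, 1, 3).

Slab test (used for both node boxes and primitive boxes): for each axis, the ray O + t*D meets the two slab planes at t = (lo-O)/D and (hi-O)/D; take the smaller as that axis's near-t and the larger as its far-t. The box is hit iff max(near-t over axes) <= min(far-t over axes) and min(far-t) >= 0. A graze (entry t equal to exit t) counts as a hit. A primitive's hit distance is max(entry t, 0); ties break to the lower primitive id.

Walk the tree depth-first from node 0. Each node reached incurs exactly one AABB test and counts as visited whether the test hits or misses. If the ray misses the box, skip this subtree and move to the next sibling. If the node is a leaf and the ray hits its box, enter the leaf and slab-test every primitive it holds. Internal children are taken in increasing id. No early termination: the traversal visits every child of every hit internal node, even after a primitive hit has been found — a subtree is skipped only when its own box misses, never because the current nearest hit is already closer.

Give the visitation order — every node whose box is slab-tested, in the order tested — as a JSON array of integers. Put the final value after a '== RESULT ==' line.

Walk:
N0 x:[58/3,97/3] y:[2,46] z:[80/3,116/3] -> hit [80/3,97/3], descend [7, 11]
  N7 x:[68/3,97/3] y:[9,46] z:[80/3,112/3] -> hit [80/3,97/3], descend [1, 14]
    N1 x:[68/3,97/3] y:[9,30] z:[86/3,112/3] -> hit [86/3,30], descend [4, 13]
      N4 x:[77/3,97/3] y:[20,26] z:[86/3,92/3] -> miss, prune
      N13 x:[68/3,77/3] y:[9,30] z:[89/3,112/3] -> miss, prune
    N14 x:[76/3,92/3] y:[30,46] z:[80/3,95/3] -> hit [30,92/3], descend [5, 12]
      N5 x:[76/3,27] y:[32,46] z:[80/3,86/3] -> miss, prune
      N12 x:[88/3,92/3] y:[30,39] z:[86/3,95/3] -> hit [30,92/3] leaf, test {P3(miss), P8@t=30}
  N11 x:[58/3,29] y:[2,12] z:[86/3,116/3] -> miss, prune

Visited [0, 7, 1, 4, 13, 14, 5, 12, 11]. Tests: 9 box, 1 leaf. Nearest: P8.

== RESULT ==
[0, 7, 1, 4, 13, 14, 5, 12, 11]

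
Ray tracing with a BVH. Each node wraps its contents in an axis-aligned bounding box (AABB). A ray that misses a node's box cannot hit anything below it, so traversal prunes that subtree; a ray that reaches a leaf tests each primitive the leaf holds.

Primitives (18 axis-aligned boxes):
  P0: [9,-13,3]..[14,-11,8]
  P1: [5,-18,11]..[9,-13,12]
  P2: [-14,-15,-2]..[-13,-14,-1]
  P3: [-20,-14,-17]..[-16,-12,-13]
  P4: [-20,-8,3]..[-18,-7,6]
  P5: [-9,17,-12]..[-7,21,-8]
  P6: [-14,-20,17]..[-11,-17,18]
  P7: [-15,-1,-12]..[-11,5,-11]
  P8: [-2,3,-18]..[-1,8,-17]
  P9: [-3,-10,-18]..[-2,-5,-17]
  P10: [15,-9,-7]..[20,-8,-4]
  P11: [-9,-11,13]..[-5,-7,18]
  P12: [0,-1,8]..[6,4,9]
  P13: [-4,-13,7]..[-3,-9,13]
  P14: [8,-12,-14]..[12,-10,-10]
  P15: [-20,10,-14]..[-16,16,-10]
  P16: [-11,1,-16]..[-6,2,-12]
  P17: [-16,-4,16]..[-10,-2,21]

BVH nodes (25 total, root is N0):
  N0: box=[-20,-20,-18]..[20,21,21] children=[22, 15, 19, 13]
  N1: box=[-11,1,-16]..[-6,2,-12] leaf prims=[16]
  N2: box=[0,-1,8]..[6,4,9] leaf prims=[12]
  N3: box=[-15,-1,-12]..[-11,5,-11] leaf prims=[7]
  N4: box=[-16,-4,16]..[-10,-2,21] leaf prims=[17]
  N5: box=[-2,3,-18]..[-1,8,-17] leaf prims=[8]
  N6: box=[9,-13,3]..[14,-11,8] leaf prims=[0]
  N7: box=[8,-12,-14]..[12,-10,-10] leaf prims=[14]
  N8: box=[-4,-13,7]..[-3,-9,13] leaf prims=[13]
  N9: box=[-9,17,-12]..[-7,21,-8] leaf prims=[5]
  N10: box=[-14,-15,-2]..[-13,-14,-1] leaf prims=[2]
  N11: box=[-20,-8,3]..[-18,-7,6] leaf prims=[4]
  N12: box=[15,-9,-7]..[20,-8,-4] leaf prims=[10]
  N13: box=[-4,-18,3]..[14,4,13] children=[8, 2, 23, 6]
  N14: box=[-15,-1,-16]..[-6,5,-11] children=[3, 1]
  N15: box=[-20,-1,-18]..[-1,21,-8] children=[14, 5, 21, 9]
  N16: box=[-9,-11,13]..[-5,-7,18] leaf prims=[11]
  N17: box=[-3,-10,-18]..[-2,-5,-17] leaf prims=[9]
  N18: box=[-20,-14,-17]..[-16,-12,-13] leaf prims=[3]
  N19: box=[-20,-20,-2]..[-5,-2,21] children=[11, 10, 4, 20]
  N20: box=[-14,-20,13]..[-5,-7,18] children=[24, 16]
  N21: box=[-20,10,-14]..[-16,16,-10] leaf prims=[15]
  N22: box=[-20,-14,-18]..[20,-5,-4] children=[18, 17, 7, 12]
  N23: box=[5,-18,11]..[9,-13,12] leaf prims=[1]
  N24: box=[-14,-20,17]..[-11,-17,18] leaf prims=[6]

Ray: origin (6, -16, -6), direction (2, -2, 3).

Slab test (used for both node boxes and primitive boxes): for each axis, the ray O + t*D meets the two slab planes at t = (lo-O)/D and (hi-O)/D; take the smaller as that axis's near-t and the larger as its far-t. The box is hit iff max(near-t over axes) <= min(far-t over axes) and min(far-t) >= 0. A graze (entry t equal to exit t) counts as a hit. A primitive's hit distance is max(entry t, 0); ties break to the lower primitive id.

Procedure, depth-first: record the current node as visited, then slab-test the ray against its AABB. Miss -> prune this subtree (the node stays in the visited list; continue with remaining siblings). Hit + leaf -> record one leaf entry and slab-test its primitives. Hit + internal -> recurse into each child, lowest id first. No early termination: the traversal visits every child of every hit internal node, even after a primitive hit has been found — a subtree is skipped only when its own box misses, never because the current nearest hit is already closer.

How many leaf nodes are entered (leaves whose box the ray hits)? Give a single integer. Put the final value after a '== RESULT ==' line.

Walk:
N0 x:[-13,7] y:[-37/2,2] z:[-4,9] -> hit [-4,2], descend [13, 15, 19, 22]
  N13 x:[-5,4] y:[-10,1] z:[3,19/3] -> miss, prune
  N15 x:[-13,-7/2] y:[-37/2,-15/2] z:[-4,-2/3] -> miss, prune
  N19 x:[-13,-11/2] y:[-7,2] z:[4/3,9] -> miss, prune
  N22 x:[-13,7] y:[-11/2,-1] z:[-4,2/3] -> miss, prune

5 AABB tests over nodes [0, 13, 15, 19, 22]; 0 leaves entered; closest miss.

== RESULT ==
0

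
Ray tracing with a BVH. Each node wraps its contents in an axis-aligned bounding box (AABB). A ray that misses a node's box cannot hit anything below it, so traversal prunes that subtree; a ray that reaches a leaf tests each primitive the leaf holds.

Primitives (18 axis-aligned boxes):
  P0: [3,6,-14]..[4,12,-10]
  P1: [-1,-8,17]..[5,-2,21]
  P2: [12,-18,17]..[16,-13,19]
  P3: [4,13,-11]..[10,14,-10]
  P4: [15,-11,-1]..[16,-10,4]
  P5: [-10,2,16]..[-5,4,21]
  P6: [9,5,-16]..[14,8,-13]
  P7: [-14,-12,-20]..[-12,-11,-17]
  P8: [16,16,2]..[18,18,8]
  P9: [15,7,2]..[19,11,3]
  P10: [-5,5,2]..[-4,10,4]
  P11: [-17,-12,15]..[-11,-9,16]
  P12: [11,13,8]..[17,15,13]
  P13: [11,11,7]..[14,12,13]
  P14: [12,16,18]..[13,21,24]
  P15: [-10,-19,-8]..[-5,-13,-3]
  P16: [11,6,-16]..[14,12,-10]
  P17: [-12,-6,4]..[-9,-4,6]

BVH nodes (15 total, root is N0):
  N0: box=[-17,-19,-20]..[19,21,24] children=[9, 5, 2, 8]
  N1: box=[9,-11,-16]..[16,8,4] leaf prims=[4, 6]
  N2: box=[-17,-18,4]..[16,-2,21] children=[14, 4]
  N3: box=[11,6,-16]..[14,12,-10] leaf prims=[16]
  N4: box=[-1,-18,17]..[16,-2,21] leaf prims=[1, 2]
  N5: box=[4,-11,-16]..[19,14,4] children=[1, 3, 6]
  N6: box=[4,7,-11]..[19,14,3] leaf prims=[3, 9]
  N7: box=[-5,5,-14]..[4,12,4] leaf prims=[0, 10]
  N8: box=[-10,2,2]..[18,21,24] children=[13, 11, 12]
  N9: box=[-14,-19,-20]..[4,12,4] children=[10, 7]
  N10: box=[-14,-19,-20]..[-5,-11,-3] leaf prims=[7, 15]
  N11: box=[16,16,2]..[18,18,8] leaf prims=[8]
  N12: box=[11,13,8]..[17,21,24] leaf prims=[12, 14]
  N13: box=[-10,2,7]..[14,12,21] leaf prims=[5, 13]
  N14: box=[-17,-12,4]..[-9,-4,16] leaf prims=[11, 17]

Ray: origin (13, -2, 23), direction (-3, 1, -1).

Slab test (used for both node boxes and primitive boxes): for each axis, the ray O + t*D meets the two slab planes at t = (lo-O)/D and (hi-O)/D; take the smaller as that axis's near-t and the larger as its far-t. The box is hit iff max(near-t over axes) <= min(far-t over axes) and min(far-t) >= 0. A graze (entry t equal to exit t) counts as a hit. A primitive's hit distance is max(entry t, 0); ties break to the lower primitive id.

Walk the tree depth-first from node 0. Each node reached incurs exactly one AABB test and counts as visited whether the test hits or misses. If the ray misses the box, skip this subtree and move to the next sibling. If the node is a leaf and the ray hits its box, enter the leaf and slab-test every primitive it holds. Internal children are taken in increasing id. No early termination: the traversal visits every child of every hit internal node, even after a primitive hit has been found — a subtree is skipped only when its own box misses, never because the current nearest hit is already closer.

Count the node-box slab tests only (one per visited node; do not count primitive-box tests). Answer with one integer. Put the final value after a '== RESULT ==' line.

Traverse from the root:
N0 x:[-2,10] y:[-17,23] z:[-1,43] -> hit [-1,10], descend [2, 5, 8, 9]
  N2 x:[-1,10] y:[-16,0] z:[2,19] -> miss, prune
  N5 x:[-2,3] y:[-9,16] z:[19,39] -> miss, prune
  N8 x:[-5/3,23/3] y:[4,23] z:[-1,21] -> hit [4,23/3], descend [11, 12, 13]
    N11 x:[-5/3,-1] y:[18,20] z:[15,21] -> miss, prune
    N12 x:[-4/3,2/3] y:[15,23] z:[-1,15] -> miss, prune
    N13 x:[-1/3,23/3] y:[4,14] z:[2,16] -> hit [4,23/3] leaf, test {P5@t=6, P13(miss)}
  N9 x:[3,9] y:[-17,14] z:[19,43] -> miss, prune

order=[0, 2, 5, 8, 11, 12, 13, 9]  |boxes|=8  |leaves|=1  hit=P5

== RESULT ==
8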